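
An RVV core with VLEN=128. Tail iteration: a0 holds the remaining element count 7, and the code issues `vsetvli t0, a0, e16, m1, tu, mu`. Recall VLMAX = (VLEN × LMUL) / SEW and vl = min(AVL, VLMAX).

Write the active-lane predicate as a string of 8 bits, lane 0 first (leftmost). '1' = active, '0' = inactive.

predicate = 11111110

VLMAX = (128 × 1) / 16 = 8 lanes
AVL=7 ≤ VLMAX=8, so vl = 7
bits (lane 0 leftmost): 11111110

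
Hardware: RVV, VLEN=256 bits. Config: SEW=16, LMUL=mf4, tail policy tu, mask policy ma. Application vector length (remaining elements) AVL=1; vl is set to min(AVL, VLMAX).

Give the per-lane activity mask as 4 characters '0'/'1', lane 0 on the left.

VLMAX = VLEN×LMUL/SEW = 256×1/4/16 = 4
vl = min(AVL, VLMAX) = min(1, 4) = 1
bits (lane 0 leftmost): 1000

predicate = 1000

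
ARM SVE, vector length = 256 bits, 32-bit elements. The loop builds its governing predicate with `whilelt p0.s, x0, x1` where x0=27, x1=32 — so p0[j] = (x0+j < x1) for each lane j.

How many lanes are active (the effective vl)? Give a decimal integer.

vl = 5

256-bit reg / 32-bit elem → 8 lanes
active while 27+j < 32, i.e. j ∈ [0,5) capped at 8 ⇒ 5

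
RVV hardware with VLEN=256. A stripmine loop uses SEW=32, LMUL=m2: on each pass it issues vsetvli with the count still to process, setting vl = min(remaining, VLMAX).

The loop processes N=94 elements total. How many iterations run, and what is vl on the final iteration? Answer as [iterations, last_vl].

lanes per group: 256·2/32 = 16
iterations = ceil(94/16) = 6; final-pass vl = 14

[iterations, last_vl] = [6, 14]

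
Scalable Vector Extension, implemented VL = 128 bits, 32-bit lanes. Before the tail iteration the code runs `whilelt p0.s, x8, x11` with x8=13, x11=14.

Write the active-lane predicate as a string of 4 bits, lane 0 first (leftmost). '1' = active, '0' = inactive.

128-bit reg / 32-bit elem → 4 lanes
whilelt: lane j active iff 13+j < 14 → j < 1 → 1 active
bits (lane 0 leftmost): 1000

predicate = 1000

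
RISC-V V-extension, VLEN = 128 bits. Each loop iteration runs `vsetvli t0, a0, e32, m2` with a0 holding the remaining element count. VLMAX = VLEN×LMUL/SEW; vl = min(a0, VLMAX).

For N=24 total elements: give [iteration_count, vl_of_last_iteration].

VLMAX = (128 × 2) / 32 = 8 lanes
24 elements at 8/iter → 3 passes, remainder 8 on the last

[iterations, last_vl] = [3, 8]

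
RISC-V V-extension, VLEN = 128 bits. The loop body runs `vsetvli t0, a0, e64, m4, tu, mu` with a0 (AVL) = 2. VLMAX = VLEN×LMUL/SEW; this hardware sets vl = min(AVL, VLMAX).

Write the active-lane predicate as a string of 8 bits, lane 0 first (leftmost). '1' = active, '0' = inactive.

lanes per group: 128·4/64 = 8
vl = min(AVL, VLMAX) = min(2, 8) = 2
bits (lane 0 leftmost): 11000000

predicate = 11000000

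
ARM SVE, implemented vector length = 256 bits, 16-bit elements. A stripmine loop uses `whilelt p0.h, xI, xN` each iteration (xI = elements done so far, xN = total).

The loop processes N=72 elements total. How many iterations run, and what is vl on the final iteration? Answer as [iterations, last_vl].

lane count: 256 div 16 = 16
N=72: ⌈72/16⌉ = 5 iters; last vl = 72 − 4×16 = 8

[iterations, last_vl] = [5, 8]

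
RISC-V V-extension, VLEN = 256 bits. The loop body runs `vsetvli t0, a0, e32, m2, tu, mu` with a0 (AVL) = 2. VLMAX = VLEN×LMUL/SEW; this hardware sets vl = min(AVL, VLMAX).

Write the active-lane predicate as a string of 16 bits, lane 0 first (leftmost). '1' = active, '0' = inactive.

predicate = 1100000000000000

VLMAX = (256 × 2) / 32 = 16 lanes
AVL=2 ≤ VLMAX=16, so vl = 2
bits (lane 0 leftmost): 1100000000000000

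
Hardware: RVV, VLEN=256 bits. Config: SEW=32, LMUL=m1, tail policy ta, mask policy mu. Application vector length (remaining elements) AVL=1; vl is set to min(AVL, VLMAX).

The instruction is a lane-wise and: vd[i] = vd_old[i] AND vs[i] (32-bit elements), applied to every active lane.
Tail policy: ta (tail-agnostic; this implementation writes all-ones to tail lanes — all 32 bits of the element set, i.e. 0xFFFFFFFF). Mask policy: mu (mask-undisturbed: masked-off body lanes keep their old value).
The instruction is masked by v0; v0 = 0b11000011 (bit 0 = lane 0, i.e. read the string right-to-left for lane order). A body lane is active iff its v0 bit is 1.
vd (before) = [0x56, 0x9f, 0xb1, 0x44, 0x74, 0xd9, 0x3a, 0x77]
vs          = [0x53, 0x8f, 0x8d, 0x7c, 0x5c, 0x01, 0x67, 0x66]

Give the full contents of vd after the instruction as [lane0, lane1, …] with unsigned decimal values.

vd = [82, 4294967295, 4294967295, 4294967295, 4294967295, 4294967295, 4294967295, 4294967295]

VLMAX = VLEN×LMUL/SEW = 256×1/32 = 8
AVL=1 ≤ VLMAX=8, so vl = 1
vd[0] and(0x56,0x53) -> 0x52
vd[1] tail/ones -> 0xffffffff
vd[2] tail/ones -> 0xffffffff
vd[3] tail/ones -> 0xffffffff
vd[4] tail/ones -> 0xffffffff
vd[5] tail/ones -> 0xffffffff
vd[6] tail/ones -> 0xffffffff
vd[7] tail/ones -> 0xffffffff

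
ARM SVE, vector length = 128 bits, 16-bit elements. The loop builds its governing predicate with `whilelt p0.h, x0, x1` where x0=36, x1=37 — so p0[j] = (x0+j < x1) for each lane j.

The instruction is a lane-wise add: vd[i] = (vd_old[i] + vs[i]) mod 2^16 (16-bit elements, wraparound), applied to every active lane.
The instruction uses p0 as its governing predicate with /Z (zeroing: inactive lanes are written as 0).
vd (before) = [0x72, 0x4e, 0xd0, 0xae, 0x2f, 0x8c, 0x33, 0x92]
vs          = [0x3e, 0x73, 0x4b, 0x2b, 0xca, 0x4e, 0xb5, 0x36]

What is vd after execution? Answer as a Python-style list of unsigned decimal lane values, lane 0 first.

vd = [176, 0, 0, 0, 0, 0, 0, 0]

register lanes = 128/16 = 8
p0[j] = (36+j < 37); true for j=0..0 → 1 lanes set
lane  0: add(0x72,0x3e) ⇒ 0xb0
lane  1: tail/zero ⇒ 0x00
lane  2: tail/zero ⇒ 0x00
lane  3: tail/zero ⇒ 0x00
lane  4: tail/zero ⇒ 0x00
lane  5: tail/zero ⇒ 0x00
lane  6: tail/zero ⇒ 0x00
lane  7: tail/zero ⇒ 0x00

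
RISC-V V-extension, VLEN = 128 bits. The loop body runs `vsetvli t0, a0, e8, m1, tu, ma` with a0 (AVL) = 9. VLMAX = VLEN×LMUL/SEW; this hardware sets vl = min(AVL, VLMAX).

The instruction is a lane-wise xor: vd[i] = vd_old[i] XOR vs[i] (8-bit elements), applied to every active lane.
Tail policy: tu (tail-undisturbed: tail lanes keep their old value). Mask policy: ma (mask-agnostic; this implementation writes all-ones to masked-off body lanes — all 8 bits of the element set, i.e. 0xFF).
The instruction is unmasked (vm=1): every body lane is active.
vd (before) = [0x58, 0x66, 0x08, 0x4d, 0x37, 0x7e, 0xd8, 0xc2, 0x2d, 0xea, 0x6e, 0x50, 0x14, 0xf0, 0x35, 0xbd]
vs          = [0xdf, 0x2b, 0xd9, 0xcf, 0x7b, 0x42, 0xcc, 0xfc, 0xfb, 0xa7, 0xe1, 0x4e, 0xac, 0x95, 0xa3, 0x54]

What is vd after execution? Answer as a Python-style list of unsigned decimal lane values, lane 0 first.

vd = [135, 77, 209, 130, 76, 60, 20, 62, 214, 234, 110, 80, 20, 240, 53, 189]

VLMAX = VLEN×LMUL/SEW = 128×1/8 = 16
vl = min(AVL, VLMAX) = min(9, 16) = 9
[0] xor(0x58,0xdf) = 0x87
[1] xor(0x66,0x2b) = 0x4d
[2] xor(0x08,0xd9) = 0xd1
[3] xor(0x4d,0xcf) = 0x82
[4] xor(0x37,0x7b) = 0x4c
[5] xor(0x7e,0x42) = 0x3c
[6] xor(0xd8,0xcc) = 0x14
[7] xor(0xc2,0xfc) = 0x3e
[8] xor(0x2d,0xfb) = 0xd6
[9] tail/keep = 0xea
[10] tail/keep = 0x6e
[11] tail/keep = 0x50
[12] tail/keep = 0x14
[13] tail/keep = 0xf0
[14] tail/keep = 0x35
[15] tail/keep = 0xbd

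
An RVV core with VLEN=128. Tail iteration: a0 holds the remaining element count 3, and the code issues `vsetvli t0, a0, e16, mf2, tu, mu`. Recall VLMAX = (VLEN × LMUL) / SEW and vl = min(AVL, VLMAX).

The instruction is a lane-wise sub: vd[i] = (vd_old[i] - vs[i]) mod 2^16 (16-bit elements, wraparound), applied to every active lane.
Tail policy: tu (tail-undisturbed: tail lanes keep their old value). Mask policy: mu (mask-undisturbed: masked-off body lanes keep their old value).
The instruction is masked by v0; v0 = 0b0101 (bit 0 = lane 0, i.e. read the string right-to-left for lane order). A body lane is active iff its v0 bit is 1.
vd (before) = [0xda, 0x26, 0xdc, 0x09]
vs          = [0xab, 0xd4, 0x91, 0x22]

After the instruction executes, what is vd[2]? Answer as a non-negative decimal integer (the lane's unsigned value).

lanes per group: 128·1/2/16 = 4
vl ← min(3, 4) = 3
lane  0: sub(0xda,0xab) ⇒ 0x2f
lane  1: mask-off/keep ⇒ 0x26
lane  2: sub(0xdc,0x91) ⇒ 0x4b
lane  3: tail/keep ⇒ 0x09

vd[2] = 75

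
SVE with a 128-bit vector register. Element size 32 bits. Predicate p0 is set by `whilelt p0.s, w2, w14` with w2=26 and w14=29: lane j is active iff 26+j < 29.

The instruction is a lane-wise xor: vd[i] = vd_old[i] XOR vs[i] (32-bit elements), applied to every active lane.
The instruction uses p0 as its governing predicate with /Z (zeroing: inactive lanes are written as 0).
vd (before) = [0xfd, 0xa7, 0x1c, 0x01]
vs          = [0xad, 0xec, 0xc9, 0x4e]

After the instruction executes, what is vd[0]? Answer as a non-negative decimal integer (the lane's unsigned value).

128-bit reg / 32-bit elem → 4 lanes
whilelt: lane j active iff 26+j < 29 → j < 3 → 3 active
[0] xor(0xfd,0xad) = 0x50
[1] xor(0xa7,0xec) = 0x4b
[2] xor(0x1c,0xc9) = 0xd5
[3] tail/zero = 0x00

vd[0] = 80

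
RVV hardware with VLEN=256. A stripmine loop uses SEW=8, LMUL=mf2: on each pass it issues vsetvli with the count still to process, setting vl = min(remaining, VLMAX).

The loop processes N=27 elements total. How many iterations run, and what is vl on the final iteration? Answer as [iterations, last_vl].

[iterations, last_vl] = [2, 11]

lanes per group: 256·1/2/8 = 16
27 elements at 16/iter → 2 passes, remainder 11 on the last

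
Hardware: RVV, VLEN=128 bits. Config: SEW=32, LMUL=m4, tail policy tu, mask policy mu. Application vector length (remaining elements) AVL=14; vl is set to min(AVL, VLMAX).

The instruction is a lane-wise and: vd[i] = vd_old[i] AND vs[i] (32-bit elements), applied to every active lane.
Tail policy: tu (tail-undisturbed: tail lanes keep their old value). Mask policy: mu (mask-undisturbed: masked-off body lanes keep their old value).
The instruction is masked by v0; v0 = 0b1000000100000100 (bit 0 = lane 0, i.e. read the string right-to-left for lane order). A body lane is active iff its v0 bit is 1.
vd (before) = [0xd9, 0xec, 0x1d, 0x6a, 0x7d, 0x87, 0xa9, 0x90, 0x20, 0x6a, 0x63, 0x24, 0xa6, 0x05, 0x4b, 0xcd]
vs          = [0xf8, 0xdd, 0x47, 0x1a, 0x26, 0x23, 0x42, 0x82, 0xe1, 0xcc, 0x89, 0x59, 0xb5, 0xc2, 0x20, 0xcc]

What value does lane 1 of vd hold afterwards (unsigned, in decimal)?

vd[1] = 236

VLMAX = VLEN×LMUL/SEW = 128×4/32 = 16
vl = min(AVL, VLMAX) = min(14, 16) = 14
vd[0] mask-off/keep -> 0xd9
vd[1] mask-off/keep -> 0xec
vd[2] and(0x1d,0x47) -> 0x05
vd[3] mask-off/keep -> 0x6a
vd[4] mask-off/keep -> 0x7d
vd[5] mask-off/keep -> 0x87
vd[6] mask-off/keep -> 0xa9
vd[7] mask-off/keep -> 0x90
vd[8] and(0x20,0xe1) -> 0x20
vd[9] mask-off/keep -> 0x6a
vd[10] mask-off/keep -> 0x63
vd[11] mask-off/keep -> 0x24
vd[12] mask-off/keep -> 0xa6
vd[13] mask-off/keep -> 0x05
vd[14] tail/keep -> 0x4b
vd[15] tail/keep -> 0xcd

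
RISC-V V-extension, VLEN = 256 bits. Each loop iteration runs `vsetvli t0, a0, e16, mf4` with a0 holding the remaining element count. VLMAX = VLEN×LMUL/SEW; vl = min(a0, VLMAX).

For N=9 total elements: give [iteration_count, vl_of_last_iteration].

[iterations, last_vl] = [3, 1]

VLMAX = (256 × 1/4) / 16 = 4 lanes
9 elements at 4/iter → 3 passes, remainder 1 on the last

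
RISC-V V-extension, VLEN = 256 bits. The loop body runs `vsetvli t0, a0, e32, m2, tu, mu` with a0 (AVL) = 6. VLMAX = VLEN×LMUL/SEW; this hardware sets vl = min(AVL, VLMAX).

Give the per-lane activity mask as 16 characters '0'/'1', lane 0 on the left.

VLMAX = (256 × 2) / 32 = 16 lanes
AVL=6 ≤ VLMAX=16, so vl = 6
bits (lane 0 leftmost): 1111110000000000

predicate = 1111110000000000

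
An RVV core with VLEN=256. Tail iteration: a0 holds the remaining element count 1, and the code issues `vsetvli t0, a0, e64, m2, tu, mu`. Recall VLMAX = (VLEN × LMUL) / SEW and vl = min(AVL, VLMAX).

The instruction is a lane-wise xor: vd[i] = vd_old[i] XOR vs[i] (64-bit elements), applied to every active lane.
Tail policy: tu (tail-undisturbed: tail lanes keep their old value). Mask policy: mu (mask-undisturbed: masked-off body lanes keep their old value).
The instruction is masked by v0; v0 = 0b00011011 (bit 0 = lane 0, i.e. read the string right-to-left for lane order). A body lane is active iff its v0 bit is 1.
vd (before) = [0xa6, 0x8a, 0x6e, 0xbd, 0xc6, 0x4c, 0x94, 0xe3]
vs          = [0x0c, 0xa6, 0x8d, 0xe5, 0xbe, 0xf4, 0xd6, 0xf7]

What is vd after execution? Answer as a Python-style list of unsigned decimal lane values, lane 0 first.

vd = [170, 138, 110, 189, 198, 76, 148, 227]

VLMAX = VLEN×LMUL/SEW = 256×2/64 = 8
vl ← min(1, 8) = 1
[0] xor(0xa6,0x0c) = 0xaa
[1] tail/keep = 0x8a
[2] tail/keep = 0x6e
[3] tail/keep = 0xbd
[4] tail/keep = 0xc6
[5] tail/keep = 0x4c
[6] tail/keep = 0x94
[7] tail/keep = 0xe3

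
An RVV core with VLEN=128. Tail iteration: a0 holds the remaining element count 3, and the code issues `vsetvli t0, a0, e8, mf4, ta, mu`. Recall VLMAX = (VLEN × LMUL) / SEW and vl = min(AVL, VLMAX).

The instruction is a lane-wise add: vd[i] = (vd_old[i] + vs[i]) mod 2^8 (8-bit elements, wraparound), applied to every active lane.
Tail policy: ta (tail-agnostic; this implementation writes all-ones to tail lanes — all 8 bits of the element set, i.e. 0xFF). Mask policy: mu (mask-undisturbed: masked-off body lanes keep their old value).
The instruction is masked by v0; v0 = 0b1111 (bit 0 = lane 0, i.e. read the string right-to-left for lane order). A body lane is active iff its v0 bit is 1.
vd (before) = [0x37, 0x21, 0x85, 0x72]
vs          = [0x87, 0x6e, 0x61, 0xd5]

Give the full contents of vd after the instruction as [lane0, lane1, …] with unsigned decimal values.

vd = [190, 143, 230, 255]

lanes per group: 128·1/4/8 = 4
vl ← min(3, 4) = 3
lane  0: add(0x37,0x87) ⇒ 0xbe
lane  1: add(0x21,0x6e) ⇒ 0x8f
lane  2: add(0x85,0x61) ⇒ 0xe6
lane  3: tail/ones ⇒ 0xff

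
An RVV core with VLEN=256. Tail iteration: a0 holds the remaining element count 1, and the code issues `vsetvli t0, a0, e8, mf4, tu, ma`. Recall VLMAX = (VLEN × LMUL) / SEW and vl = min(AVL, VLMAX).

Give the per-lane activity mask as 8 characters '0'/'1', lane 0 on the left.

predicate = 10000000

lanes per group: 256·1/4/8 = 8
vl ← min(1, 8) = 1
bits (lane 0 leftmost): 10000000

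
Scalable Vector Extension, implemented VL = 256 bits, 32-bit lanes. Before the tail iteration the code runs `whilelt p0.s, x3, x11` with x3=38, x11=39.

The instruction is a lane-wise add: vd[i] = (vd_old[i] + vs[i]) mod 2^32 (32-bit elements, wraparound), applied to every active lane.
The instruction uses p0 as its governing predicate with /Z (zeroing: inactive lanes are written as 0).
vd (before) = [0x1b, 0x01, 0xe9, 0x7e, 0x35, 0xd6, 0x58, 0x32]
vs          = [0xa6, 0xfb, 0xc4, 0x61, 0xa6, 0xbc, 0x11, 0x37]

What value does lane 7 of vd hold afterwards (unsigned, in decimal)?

lane count: 256 div 32 = 8
active while 38+j < 39, i.e. j ∈ [0,1) capped at 8 ⇒ 1
[0] add(0x1b,0xa6) = 0xc1
[1] tail/zero = 0x00
[2] tail/zero = 0x00
[3] tail/zero = 0x00
[4] tail/zero = 0x00
[5] tail/zero = 0x00
[6] tail/zero = 0x00
[7] tail/zero = 0x00

vd[7] = 0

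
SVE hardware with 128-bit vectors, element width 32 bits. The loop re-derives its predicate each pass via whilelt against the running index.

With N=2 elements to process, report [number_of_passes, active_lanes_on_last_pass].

128-bit reg / 32-bit elem → 4 lanes
N=2: ⌈2/4⌉ = 1 iters; last vl = 2 − 0×4 = 2

[iterations, last_vl] = [1, 2]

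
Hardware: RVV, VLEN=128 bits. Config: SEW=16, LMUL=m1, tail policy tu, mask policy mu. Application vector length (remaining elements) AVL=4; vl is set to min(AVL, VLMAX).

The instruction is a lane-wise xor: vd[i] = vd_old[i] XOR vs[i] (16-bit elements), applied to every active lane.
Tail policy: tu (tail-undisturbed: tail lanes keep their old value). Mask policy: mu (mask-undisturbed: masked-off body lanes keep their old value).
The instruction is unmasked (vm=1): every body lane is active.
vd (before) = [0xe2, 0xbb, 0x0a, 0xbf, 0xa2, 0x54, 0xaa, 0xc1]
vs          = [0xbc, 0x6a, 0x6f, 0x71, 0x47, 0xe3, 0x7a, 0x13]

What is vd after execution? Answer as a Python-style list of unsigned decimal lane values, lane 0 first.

VLMAX = (128 × 1) / 16 = 8 lanes
vl = min(AVL, VLMAX) = min(4, 8) = 4
[0] xor(0xe2,0xbc) = 0x5e
[1] xor(0xbb,0x6a) = 0xd1
[2] xor(0x0a,0x6f) = 0x65
[3] xor(0xbf,0x71) = 0xce
[4] tail/keep = 0xa2
[5] tail/keep = 0x54
[6] tail/keep = 0xaa
[7] tail/keep = 0xc1

vd = [94, 209, 101, 206, 162, 84, 170, 193]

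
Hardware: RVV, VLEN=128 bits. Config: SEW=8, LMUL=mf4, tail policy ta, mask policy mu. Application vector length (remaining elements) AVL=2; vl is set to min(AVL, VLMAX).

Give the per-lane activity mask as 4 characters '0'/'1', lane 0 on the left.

lanes per group: 128·1/4/8 = 4
vl ← min(2, 4) = 2
bits (lane 0 leftmost): 1100

predicate = 1100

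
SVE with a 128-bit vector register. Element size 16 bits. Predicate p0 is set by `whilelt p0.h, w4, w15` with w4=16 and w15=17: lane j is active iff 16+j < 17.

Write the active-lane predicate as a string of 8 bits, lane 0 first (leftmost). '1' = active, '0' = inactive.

register lanes = 128/16 = 8
whilelt: lane j active iff 16+j < 17 → j < 1 → 1 active
bits (lane 0 leftmost): 10000000

predicate = 10000000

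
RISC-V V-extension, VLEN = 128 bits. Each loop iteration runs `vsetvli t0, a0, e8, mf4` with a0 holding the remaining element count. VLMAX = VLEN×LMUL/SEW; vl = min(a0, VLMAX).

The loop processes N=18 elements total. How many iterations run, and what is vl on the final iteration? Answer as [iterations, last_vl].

VLMAX = VLEN×LMUL/SEW = 128×1/4/8 = 4
N=18: ⌈18/4⌉ = 5 iters; last vl = 18 − 4×4 = 2

[iterations, last_vl] = [5, 2]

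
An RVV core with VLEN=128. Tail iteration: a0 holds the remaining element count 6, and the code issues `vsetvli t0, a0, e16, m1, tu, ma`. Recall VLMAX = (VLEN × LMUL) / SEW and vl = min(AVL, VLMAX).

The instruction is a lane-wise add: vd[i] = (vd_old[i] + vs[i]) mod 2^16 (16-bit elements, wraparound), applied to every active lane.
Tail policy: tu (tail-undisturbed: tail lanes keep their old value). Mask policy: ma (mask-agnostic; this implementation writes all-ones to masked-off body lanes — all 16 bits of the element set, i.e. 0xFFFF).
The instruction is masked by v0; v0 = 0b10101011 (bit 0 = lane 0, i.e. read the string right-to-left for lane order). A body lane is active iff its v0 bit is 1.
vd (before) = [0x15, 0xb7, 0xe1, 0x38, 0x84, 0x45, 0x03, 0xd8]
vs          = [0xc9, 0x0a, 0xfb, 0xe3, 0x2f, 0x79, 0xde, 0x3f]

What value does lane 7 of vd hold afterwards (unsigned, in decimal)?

VLMAX = VLEN×LMUL/SEW = 128×1/16 = 8
AVL=6 ≤ VLMAX=8, so vl = 6
  i=0: add(0x15,0xc9) → 222
  i=1: add(0xb7,0x0a) → 193
  i=2: mask-off/ones → 65535
  i=3: add(0x38,0xe3) → 283
  i=4: mask-off/ones → 65535
  i=5: add(0x45,0x79) → 190
  i=6: tail/keep → 3
  i=7: tail/keep → 216

vd[7] = 216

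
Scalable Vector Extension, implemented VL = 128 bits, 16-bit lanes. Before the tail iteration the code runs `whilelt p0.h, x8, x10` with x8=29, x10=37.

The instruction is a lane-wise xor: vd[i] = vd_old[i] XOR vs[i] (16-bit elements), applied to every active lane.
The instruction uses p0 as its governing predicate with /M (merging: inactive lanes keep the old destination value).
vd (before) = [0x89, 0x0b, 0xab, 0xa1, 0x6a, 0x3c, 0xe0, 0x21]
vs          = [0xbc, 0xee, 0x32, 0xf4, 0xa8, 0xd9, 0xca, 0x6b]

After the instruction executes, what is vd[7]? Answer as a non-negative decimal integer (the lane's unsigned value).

vd[7] = 74

register lanes = 128/16 = 8
whilelt: lane j active iff 29+j < 37 → j < 8 → 8 active
[0] xor(0x89,0xbc) = 0x35
[1] xor(0x0b,0xee) = 0xe5
[2] xor(0xab,0x32) = 0x99
[3] xor(0xa1,0xf4) = 0x55
[4] xor(0x6a,0xa8) = 0xc2
[5] xor(0x3c,0xd9) = 0xe5
[6] xor(0xe0,0xca) = 0x2a
[7] xor(0x21,0x6b) = 0x4a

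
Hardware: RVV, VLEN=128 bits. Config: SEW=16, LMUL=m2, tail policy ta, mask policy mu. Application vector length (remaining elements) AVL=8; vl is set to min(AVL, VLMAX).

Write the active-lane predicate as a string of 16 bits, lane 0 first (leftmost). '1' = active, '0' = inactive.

VLMAX = VLEN×LMUL/SEW = 128×2/16 = 16
vl = min(AVL, VLMAX) = min(8, 16) = 8
bits (lane 0 leftmost): 1111111100000000

predicate = 1111111100000000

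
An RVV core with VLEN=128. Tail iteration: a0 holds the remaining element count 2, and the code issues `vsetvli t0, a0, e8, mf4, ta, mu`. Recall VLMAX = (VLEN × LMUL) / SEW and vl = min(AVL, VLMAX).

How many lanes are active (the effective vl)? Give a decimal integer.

VLMAX = (128 × 1/4) / 8 = 4 lanes
vl ← min(2, 4) = 2

vl = 2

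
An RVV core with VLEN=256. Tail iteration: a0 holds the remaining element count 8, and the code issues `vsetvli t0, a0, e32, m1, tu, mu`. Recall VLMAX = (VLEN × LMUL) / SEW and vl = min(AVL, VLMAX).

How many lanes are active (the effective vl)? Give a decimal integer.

VLMAX = VLEN×LMUL/SEW = 256×1/32 = 8
vl = min(AVL, VLMAX) = min(8, 8) = 8

vl = 8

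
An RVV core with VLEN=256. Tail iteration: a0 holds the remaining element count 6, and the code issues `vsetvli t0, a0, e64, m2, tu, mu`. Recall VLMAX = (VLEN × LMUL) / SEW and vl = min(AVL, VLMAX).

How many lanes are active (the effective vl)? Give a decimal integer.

lanes per group: 256·2/64 = 8
AVL=6 ≤ VLMAX=8, so vl = 6

vl = 6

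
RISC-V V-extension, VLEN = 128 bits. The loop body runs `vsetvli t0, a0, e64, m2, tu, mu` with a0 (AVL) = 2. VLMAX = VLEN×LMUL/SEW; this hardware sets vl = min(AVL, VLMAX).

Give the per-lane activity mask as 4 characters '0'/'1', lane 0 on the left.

lanes per group: 128·2/64 = 4
AVL=2 ≤ VLMAX=4, so vl = 2
bits (lane 0 leftmost): 1100

predicate = 1100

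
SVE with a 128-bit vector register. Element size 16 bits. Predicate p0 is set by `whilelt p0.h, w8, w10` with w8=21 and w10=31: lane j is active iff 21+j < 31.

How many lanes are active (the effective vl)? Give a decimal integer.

vl = 8

lane count: 128 div 16 = 8
active while 21+j < 31, i.e. j ∈ [0,10) capped at 8 ⇒ 8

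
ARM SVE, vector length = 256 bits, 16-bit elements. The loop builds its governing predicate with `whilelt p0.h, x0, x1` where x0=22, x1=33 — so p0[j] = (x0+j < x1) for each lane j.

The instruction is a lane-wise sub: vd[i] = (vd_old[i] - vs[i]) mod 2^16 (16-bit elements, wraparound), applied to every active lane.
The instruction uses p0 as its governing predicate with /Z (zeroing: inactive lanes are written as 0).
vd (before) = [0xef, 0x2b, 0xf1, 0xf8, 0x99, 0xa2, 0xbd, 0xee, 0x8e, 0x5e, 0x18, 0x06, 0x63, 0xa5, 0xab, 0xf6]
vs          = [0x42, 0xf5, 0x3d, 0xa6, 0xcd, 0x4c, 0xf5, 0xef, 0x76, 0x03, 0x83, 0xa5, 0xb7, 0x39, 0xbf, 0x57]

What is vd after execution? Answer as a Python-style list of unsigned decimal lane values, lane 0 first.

lane count: 256 div 16 = 16
whilelt: lane j active iff 22+j < 33 → j < 11 → 11 active
lane  0: sub(0xef,0x42) ⇒ 0xad
lane  1: sub(0x2b,0xf5) ⇒ 0xff36
lane  2: sub(0xf1,0x3d) ⇒ 0xb4
lane  3: sub(0xf8,0xa6) ⇒ 0x52
lane  4: sub(0x99,0xcd) ⇒ 0xffcc
lane  5: sub(0xa2,0x4c) ⇒ 0x56
lane  6: sub(0xbd,0xf5) ⇒ 0xffc8
lane  7: sub(0xee,0xef) ⇒ 0xffff
lane  8: sub(0x8e,0x76) ⇒ 0x18
lane  9: sub(0x5e,0x03) ⇒ 0x5b
lane 10: sub(0x18,0x83) ⇒ 0xff95
lane 11: tail/zero ⇒ 0x00
lane 12: tail/zero ⇒ 0x00
lane 13: tail/zero ⇒ 0x00
lane 14: tail/zero ⇒ 0x00
lane 15: tail/zero ⇒ 0x00

vd = [173, 65334, 180, 82, 65484, 86, 65480, 65535, 24, 91, 65429, 0, 0, 0, 0, 0]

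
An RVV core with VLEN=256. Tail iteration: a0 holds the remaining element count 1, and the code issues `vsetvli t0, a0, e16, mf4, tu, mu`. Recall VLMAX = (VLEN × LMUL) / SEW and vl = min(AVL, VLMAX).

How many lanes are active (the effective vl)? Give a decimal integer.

VLMAX = (256 × 1/4) / 16 = 4 lanes
vl ← min(1, 4) = 1

vl = 1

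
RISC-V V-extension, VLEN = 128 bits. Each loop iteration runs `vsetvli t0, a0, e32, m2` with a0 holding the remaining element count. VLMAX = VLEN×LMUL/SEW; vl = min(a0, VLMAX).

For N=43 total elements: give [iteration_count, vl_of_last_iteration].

[iterations, last_vl] = [6, 3]

VLMAX = VLEN×LMUL/SEW = 128×2/32 = 8
iterations = ceil(43/8) = 6; final-pass vl = 3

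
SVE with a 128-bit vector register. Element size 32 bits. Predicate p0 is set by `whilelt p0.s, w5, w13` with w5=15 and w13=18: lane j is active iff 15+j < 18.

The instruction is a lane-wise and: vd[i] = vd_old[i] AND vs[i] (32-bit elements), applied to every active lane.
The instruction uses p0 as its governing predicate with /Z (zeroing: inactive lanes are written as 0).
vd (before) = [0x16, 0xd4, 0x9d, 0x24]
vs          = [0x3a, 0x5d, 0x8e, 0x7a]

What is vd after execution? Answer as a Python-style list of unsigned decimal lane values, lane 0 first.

vd = [18, 84, 140, 0]

128-bit reg / 32-bit elem → 4 lanes
p0[j] = (15+j < 18); true for j=0..2 → 3 lanes set
lane  0: and(0x16,0x3a) ⇒ 0x12
lane  1: and(0xd4,0x5d) ⇒ 0x54
lane  2: and(0x9d,0x8e) ⇒ 0x8c
lane  3: tail/zero ⇒ 0x00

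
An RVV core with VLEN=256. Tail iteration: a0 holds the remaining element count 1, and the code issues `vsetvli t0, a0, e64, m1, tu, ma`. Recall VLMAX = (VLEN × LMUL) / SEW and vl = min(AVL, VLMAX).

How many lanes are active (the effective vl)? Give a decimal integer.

VLMAX = (256 × 1) / 64 = 4 lanes
AVL=1 ≤ VLMAX=4, so vl = 1

vl = 1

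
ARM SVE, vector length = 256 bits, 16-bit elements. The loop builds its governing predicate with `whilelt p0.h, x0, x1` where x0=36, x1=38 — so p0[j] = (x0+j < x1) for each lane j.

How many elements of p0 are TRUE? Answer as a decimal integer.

vl = 2

lane count: 256 div 16 = 16
p0[j] = (36+j < 38); true for j=0..1 → 2 lanes set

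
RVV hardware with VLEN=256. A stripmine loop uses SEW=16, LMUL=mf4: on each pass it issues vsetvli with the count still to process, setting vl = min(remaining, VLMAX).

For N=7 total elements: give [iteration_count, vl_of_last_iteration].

lanes per group: 256·1/4/16 = 4
N=7: ⌈7/4⌉ = 2 iters; last vl = 7 − 1×4 = 3

[iterations, last_vl] = [2, 3]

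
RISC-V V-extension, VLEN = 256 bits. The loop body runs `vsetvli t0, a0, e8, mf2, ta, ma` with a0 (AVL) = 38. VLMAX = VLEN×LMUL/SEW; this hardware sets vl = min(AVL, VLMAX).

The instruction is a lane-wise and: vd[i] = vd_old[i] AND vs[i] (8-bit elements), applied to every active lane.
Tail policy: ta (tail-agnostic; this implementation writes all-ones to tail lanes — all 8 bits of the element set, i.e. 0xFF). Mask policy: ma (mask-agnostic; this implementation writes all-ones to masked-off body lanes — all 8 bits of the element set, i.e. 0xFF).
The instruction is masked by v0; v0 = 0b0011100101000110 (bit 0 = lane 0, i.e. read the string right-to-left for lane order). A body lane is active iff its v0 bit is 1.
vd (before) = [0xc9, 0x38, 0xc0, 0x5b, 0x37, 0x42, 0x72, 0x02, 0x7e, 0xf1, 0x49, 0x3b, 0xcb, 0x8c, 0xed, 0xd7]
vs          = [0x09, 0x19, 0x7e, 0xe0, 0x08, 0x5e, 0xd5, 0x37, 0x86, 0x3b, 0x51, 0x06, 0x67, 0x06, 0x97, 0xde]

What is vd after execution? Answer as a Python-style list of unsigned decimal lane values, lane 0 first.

VLMAX = VLEN×LMUL/SEW = 256×1/2/8 = 16
AVL=38 > VLMAX=16, so vl = 16
lane  0: mask-off/ones ⇒ 0xff
lane  1: and(0x38,0x19) ⇒ 0x18
lane  2: and(0xc0,0x7e) ⇒ 0x40
lane  3: mask-off/ones ⇒ 0xff
lane  4: mask-off/ones ⇒ 0xff
lane  5: mask-off/ones ⇒ 0xff
lane  6: and(0x72,0xd5) ⇒ 0x50
lane  7: mask-off/ones ⇒ 0xff
lane  8: and(0x7e,0x86) ⇒ 0x06
lane  9: mask-off/ones ⇒ 0xff
lane 10: mask-off/ones ⇒ 0xff
lane 11: and(0x3b,0x06) ⇒ 0x02
lane 12: and(0xcb,0x67) ⇒ 0x43
lane 13: and(0x8c,0x06) ⇒ 0x04
lane 14: mask-off/ones ⇒ 0xff
lane 15: mask-off/ones ⇒ 0xff

vd = [255, 24, 64, 255, 255, 255, 80, 255, 6, 255, 255, 2, 67, 4, 255, 255]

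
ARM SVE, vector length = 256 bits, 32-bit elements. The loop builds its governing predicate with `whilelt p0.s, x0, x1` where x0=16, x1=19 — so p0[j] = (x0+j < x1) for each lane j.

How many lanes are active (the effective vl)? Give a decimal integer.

256-bit reg / 32-bit elem → 8 lanes
active while 16+j < 19, i.e. j ∈ [0,3) capped at 8 ⇒ 3

vl = 3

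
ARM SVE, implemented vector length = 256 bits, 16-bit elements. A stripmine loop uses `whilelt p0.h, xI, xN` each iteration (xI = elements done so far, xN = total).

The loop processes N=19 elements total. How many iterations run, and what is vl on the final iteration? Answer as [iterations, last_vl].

register lanes = 256/16 = 16
N=19: ⌈19/16⌉ = 2 iters; last vl = 19 − 1×16 = 3

[iterations, last_vl] = [2, 3]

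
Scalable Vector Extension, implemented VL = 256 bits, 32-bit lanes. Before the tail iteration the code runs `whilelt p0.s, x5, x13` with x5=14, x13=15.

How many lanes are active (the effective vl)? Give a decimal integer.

256-bit reg / 32-bit elem → 8 lanes
p0[j] = (14+j < 15); true for j=0..0 → 1 lanes set

vl = 1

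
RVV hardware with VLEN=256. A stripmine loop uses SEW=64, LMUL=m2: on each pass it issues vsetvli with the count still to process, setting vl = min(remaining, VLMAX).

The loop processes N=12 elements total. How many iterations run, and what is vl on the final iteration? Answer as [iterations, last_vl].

[iterations, last_vl] = [2, 4]

VLMAX = VLEN×LMUL/SEW = 256×2/64 = 8
N=12: ⌈12/8⌉ = 2 iters; last vl = 12 − 1×8 = 4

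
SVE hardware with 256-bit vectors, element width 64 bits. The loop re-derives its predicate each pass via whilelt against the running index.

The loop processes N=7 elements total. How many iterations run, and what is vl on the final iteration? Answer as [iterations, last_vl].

256-bit reg / 64-bit elem → 4 lanes
N=7: ⌈7/4⌉ = 2 iters; last vl = 7 − 1×4 = 3

[iterations, last_vl] = [2, 3]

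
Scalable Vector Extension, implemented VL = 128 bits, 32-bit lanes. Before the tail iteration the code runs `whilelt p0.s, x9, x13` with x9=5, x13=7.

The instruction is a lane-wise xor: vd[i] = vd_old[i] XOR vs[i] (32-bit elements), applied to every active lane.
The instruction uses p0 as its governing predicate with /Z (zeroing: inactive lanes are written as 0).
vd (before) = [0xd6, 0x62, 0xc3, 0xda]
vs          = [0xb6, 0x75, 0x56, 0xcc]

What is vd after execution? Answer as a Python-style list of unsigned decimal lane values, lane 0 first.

vd = [96, 23, 0, 0]

lane count: 128 div 32 = 4
whilelt: lane j active iff 5+j < 7 → j < 2 → 2 active
lane  0: xor(0xd6,0xb6) ⇒ 0x60
lane  1: xor(0x62,0x75) ⇒ 0x17
lane  2: tail/zero ⇒ 0x00
lane  3: tail/zero ⇒ 0x00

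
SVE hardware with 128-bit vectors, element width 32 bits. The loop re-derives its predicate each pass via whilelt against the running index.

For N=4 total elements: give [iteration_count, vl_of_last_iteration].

[iterations, last_vl] = [1, 4]

128-bit reg / 32-bit elem → 4 lanes
4 elements at 4/iter → 1 passes, remainder 4 on the last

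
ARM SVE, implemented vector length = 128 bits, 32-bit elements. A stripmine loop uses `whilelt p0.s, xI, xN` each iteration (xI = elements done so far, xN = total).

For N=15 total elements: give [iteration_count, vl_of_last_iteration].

lane count: 128 div 32 = 4
iterations = ceil(15/4) = 4; final-pass vl = 3

[iterations, last_vl] = [4, 3]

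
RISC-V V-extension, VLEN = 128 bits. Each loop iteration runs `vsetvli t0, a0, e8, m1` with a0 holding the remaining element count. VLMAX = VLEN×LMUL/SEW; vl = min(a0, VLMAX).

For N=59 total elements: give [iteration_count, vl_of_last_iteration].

VLMAX = (128 × 1) / 8 = 16 lanes
N=59: ⌈59/16⌉ = 4 iters; last vl = 59 − 3×16 = 11

[iterations, last_vl] = [4, 11]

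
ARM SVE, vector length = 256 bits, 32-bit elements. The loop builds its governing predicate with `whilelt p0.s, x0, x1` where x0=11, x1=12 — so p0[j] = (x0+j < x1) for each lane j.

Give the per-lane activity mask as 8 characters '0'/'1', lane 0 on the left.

lane count: 256 div 32 = 8
active while 11+j < 12, i.e. j ∈ [0,1) capped at 8 ⇒ 1
bits (lane 0 leftmost): 10000000

predicate = 10000000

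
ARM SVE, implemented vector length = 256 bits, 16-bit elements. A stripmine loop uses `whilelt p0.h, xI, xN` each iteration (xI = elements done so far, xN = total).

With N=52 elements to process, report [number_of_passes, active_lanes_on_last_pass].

lane count: 256 div 16 = 16
iterations = ceil(52/16) = 4; final-pass vl = 4

[iterations, last_vl] = [4, 4]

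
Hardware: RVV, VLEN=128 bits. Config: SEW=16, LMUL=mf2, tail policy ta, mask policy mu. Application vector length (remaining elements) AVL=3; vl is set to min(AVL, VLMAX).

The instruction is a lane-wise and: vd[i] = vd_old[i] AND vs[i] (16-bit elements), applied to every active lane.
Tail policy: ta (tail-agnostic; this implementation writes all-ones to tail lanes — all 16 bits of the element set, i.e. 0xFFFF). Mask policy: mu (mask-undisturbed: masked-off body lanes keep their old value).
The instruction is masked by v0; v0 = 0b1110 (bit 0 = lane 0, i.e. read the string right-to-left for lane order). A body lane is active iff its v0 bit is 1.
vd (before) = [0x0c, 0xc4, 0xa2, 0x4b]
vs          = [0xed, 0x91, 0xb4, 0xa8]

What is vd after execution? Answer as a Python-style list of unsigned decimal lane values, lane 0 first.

vd = [12, 128, 160, 65535]

lanes per group: 128·1/2/16 = 4
vl ← min(3, 4) = 3
vd[0] mask-off/keep -> 0x0c
vd[1] and(0xc4,0x91) -> 0x80
vd[2] and(0xa2,0xb4) -> 0xa0
vd[3] tail/ones -> 0xffff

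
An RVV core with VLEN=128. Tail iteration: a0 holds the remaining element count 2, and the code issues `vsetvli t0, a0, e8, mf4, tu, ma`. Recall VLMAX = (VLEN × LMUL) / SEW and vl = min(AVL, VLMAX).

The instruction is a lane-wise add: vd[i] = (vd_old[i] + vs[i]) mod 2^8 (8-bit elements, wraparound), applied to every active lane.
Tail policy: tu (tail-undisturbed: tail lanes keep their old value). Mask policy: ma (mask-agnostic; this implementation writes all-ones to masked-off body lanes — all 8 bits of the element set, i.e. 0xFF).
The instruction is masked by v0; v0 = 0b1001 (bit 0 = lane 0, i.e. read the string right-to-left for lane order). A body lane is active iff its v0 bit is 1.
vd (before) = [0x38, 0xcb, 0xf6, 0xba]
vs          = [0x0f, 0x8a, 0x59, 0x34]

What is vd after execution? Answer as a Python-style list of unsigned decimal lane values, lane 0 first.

vd = [71, 255, 246, 186]

VLMAX = (128 × 1/4) / 8 = 4 lanes
AVL=2 ≤ VLMAX=4, so vl = 2
  i=0: add(0x38,0x0f) → 71
  i=1: mask-off/ones → 255
  i=2: tail/keep → 246
  i=3: tail/keep → 186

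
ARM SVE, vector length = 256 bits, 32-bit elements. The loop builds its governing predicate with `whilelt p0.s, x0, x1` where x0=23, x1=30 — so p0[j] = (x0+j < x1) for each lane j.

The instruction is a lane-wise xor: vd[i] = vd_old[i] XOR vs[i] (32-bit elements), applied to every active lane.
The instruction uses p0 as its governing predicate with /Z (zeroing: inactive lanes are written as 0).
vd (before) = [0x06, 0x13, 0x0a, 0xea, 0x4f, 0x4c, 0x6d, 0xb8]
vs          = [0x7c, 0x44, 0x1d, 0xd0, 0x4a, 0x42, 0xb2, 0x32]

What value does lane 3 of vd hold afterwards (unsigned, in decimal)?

vd[3] = 58

lane count: 256 div 32 = 8
active while 23+j < 30, i.e. j ∈ [0,7) capped at 8 ⇒ 7
  i=0: xor(0x06,0x7c) → 122
  i=1: xor(0x13,0x44) → 87
  i=2: xor(0x0a,0x1d) → 23
  i=3: xor(0xea,0xd0) → 58
  i=4: xor(0x4f,0x4a) → 5
  i=5: xor(0x4c,0x42) → 14
  i=6: xor(0x6d,0xb2) → 223
  i=7: tail/zero → 0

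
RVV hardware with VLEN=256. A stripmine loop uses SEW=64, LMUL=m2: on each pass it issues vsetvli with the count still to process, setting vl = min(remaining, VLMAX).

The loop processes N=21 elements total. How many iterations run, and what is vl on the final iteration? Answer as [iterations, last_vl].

[iterations, last_vl] = [3, 5]

VLMAX = (256 × 2) / 64 = 8 lanes
21 elements at 8/iter → 3 passes, remainder 5 on the last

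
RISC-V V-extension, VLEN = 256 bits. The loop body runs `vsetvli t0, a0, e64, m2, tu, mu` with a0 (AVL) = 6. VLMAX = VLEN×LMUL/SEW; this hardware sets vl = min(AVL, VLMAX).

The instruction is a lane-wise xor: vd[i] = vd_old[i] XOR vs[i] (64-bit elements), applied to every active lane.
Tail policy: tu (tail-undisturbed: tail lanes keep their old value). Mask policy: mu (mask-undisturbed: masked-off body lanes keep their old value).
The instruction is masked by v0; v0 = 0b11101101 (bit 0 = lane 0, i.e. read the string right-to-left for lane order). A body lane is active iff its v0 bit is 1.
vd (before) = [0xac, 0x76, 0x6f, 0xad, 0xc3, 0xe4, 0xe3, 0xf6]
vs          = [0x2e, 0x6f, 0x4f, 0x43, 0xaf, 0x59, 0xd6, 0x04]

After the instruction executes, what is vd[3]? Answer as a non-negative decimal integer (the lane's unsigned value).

lanes per group: 256·2/64 = 8
AVL=6 ≤ VLMAX=8, so vl = 6
vd[0] xor(0xac,0x2e) -> 0x82
vd[1] mask-off/keep -> 0x76
vd[2] xor(0x6f,0x4f) -> 0x20
vd[3] xor(0xad,0x43) -> 0xee
vd[4] mask-off/keep -> 0xc3
vd[5] xor(0xe4,0x59) -> 0xbd
vd[6] tail/keep -> 0xe3
vd[7] tail/keep -> 0xf6

vd[3] = 238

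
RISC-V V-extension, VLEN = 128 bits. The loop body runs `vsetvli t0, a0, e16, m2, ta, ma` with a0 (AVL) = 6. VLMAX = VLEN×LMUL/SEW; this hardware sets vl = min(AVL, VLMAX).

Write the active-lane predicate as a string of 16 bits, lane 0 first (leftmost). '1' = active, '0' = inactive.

predicate = 1111110000000000

VLMAX = (128 × 2) / 16 = 16 lanes
AVL=6 ≤ VLMAX=16, so vl = 6
bits (lane 0 leftmost): 1111110000000000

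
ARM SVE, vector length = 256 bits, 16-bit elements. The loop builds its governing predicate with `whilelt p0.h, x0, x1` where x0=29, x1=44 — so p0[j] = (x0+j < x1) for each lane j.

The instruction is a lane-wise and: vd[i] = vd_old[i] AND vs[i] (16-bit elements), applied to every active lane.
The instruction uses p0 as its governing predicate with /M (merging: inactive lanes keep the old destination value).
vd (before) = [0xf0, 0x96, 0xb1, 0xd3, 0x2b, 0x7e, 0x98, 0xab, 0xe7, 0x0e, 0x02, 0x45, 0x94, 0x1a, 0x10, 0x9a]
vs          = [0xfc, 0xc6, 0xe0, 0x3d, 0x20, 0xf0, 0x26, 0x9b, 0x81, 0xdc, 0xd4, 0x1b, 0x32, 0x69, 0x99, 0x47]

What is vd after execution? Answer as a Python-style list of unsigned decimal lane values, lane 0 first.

256-bit reg / 16-bit elem → 16 lanes
active while 29+j < 44, i.e. j ∈ [0,15) capped at 16 ⇒ 15
vd[0] and(0xf0,0xfc) -> 0xf0
vd[1] and(0x96,0xc6) -> 0x86
vd[2] and(0xb1,0xe0) -> 0xa0
vd[3] and(0xd3,0x3d) -> 0x11
vd[4] and(0x2b,0x20) -> 0x20
vd[5] and(0x7e,0xf0) -> 0x70
vd[6] and(0x98,0x26) -> 0x00
vd[7] and(0xab,0x9b) -> 0x8b
vd[8] and(0xe7,0x81) -> 0x81
vd[9] and(0x0e,0xdc) -> 0x0c
vd[10] and(0x02,0xd4) -> 0x00
vd[11] and(0x45,0x1b) -> 0x01
vd[12] and(0x94,0x32) -> 0x10
vd[13] and(0x1a,0x69) -> 0x08
vd[14] and(0x10,0x99) -> 0x10
vd[15] tail/keep -> 0x9a

vd = [240, 134, 160, 17, 32, 112, 0, 139, 129, 12, 0, 1, 16, 8, 16, 154]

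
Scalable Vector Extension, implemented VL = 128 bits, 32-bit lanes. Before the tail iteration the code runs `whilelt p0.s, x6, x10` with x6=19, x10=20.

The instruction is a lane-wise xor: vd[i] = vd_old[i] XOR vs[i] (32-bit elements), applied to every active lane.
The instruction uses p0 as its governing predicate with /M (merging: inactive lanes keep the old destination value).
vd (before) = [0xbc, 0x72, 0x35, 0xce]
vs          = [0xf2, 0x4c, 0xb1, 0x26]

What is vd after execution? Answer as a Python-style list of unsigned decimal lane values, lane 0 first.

128-bit reg / 32-bit elem → 4 lanes
whilelt: lane j active iff 19+j < 20 → j < 1 → 1 active
  i=0: xor(0xbc,0xf2) → 78
  i=1: tail/keep → 114
  i=2: tail/keep → 53
  i=3: tail/keep → 206

vd = [78, 114, 53, 206]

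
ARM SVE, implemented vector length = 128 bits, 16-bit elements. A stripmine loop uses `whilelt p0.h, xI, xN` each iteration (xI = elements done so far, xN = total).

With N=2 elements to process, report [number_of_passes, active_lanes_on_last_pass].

[iterations, last_vl] = [1, 2]

128-bit reg / 16-bit elem → 8 lanes
2 elements at 8/iter → 1 passes, remainder 2 on the last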